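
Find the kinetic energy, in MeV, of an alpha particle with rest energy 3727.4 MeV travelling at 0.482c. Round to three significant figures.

527 MeV

With β = 0.482, γ = 1/√(1 − 0.482²) = 1/√0.767676 = 1.14133.
Kinetic energy: K = (γ − 1)mc² = (1.14133 − 1) × 3727.4 MeV = 0.14133 × 3727.4 = 527 MeV.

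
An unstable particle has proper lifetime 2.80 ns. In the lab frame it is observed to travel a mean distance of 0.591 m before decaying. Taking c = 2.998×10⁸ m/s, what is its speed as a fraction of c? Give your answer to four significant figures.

0.5757c

d = βγcτ ⇒ βγ = d/(cτ) = 0.5910 m / (0.83944 m) = 0.70404.
β = (βγ)/√(1+(βγ)²) = 0.70404/√1.495672 = 0.5757.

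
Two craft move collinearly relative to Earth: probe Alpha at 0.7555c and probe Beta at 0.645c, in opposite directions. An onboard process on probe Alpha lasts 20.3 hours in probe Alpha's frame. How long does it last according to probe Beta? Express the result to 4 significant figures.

Speed of probe Alpha in probe Beta's frame: u = (v_A + v_B)/(1 + v_A v_B/c²) = (0.7555 + 0.645)/(1 + 0.7555×0.645) = 1.4005/1.4872975 = 0.94164; |u| = 0.94164c.
At |u| = 0.94164c, γ = (1 − 0.886686)^(−1/2) = 2.9707.
The clock on probe Alpha records proper time, so probe Beta measures Δt = γΔτ = 2.9707 × 20.3 = 60.31 hours.

60.31 hours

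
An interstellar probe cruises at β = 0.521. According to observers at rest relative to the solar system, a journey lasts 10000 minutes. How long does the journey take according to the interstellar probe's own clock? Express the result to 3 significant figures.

With β = 0.521, γ = 1/√(1 − 0.521²) = 1/√0.728559 = 1.1716.
The interstellar probe's clock runs slow as seen from the solar system, so Δτ = Δt/γ = 10000/1.1716 = 8540 minutes.

8540 minutes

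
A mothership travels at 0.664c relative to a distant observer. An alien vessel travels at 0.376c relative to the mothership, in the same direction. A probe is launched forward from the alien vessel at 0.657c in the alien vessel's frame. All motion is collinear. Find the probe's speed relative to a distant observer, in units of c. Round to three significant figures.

0.963c

First combine the probe and alien vessel (S''→S'): u₁ = (0.657 + 0.376)/(1 + 0.657×0.376) = 1.033/1.247032 = 0.82837.
Then combine with the mothership (S'→S): u = (0.82837 + 0.664)/(1 + 0.82837×0.664) = 1.49237/1.55003768 = 0.9628.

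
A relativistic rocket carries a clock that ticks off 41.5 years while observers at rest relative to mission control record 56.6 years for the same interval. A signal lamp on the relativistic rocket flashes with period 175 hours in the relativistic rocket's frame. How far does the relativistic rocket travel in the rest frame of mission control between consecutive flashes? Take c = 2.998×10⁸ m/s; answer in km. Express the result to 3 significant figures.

γ = Δt/Δτ = 56.6/41.5 = 1.36386.
β = √(1 − 1/γ²) = 0.68. Lab-frame period = γτ = 1.36386×175 hours = 238.68 hours. Distance = βc × γτ = 0.68 × 2.998×10⁸ m/s × 859248 s = 1.7517×10^14 m = 1.75×10^11 km.

1.75×10^11 km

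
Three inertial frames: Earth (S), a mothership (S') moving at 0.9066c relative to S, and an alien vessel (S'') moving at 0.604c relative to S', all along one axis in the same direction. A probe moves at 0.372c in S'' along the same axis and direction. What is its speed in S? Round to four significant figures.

0.9890c

First combine the probe and alien vessel (S''→S'): u₁ = (0.372 + 0.604)/(1 + 0.372×0.604) = 0.976/1.224688 = 0.79694.
Then combine with the mothership (S'→S): u = (0.79694 + 0.9066)/(1 + 0.79694×0.9066) = 1.70354/1.722505804 = 0.98899.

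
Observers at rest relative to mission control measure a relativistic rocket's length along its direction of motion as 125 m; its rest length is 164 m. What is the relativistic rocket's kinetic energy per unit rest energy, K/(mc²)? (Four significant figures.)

γ = L₀/L = 164/125 = 1.312.
K/(mc²) = γ − 1 = 1.312 − 1 = 0.3120.

0.3120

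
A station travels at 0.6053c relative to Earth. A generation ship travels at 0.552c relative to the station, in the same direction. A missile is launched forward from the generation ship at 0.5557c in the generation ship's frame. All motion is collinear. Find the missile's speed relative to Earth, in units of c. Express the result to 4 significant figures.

0.9603c

First combine the missile and generation ship (S''→S'): u₁ = (0.5557 + 0.552)/(1 + 0.5557×0.552) = 1.1077/1.3067464 = 0.84768.
Then combine with the station (S'→S): u = (0.84768 + 0.6053)/(1 + 0.84768×0.6053) = 1.45298/1.513100704 = 0.96027.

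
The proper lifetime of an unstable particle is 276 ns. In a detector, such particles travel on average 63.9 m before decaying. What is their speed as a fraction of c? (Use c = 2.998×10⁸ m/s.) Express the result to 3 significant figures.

d = βγcτ ⇒ βγ = d/(cτ) = 63.90 m / (82.7448 m) = 0.77225.
β = (βγ)/√(1+(βγ)²) = 0.77225/√1.59637 = 0.611.

0.611c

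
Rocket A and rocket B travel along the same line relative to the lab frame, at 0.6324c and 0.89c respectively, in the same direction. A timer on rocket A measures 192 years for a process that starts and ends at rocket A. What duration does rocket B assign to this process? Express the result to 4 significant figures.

Speed of rocket A in rocket B's frame: u = (v_A − v_B)/(1 − v_A v_B/c²) = (0.6324 − 0.89)/(1 − 0.6324×0.89) = −0.2576/0.437164 = −0.58925; |u| = 0.58925c.
At |u| = 0.58925c, γ = (1 − 0.347216)^(−1/2) = 1.2377.
The clock on rocket A records proper time, so rocket B measures Δt = γΔτ = 1.2377 × 192 = 237.6 years.

237.6 years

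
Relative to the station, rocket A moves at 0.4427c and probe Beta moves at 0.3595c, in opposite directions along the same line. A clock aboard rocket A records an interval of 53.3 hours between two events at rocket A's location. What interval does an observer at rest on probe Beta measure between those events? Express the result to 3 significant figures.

Speed of rocket A in probe Beta's frame: u = (v_A + v_B)/(1 + v_A v_B/c²) = (0.4427 + 0.3595)/(1 + 0.4427×0.3595) = 0.8022/1.15915065 = 0.69206; |u| = 0.69206c.
At |u| = 0.69206c, γ = (1 − 0.478947)^(−1/2) = 1.3853.
Rocket A's interval is proper; time dilation gives Δt_B = γΔτ = 1.3853 × 53.3 hours = 73.8 hours.

73.8 hours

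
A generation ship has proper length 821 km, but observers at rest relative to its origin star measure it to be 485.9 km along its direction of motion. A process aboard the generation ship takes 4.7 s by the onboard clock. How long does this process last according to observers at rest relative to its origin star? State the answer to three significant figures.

γ = L₀/L = 821/485.9 = 1.68965.
The same γ dilates the second interval: 1.68965 × 4.7 s = 7.94 s.

7.94 s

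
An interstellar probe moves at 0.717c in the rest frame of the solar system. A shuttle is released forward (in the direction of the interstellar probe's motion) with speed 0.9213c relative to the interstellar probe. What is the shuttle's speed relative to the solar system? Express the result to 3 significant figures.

Relativistic velocity addition: u = (u' + v)/(1 + u'v/c²), with u' = 0.9213c and v = 0.717c.
Numerator: 0.9213 + 0.717 = 1.6383. Denominator: 1 + (0.9213)(0.717) = 1.6605721.
u = 1.6383/1.6605721 = 0.98659, so the speed is 0.987c.

0.987c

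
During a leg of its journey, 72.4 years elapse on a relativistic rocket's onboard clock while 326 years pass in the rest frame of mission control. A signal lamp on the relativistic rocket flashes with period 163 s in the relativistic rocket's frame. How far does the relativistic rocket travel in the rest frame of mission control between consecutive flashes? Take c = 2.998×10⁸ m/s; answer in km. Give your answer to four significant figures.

2.145×10^8 km

The time-dilation ratio gives γ = 326/72.4 = 4.50276.
β = √(1 − 1/γ²) = 0.97503. Lab-frame period = γτ = 4.50276×163 s = 733.95 s. Distance = βc × γτ = 0.97503 × 2.998×10⁸ m/s × 733.95 s = 2.1454×10^11 m = 2.145×10^8 km.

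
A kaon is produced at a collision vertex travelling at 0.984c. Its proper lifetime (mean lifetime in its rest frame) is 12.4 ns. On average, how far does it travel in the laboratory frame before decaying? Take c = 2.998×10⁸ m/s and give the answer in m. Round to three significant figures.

β² = 0.968256, so γ = 1/√0.031744 = 5.6127.
Lab-frame lifetime: Δt = γτ = 5.6127 × 12.4 ns = 69.597 ns.
Distance: d = vΔt = 0.984 × 2.998×10⁸ m/s × 6.9597×10^-8 s = 20.5 m.

20.5 m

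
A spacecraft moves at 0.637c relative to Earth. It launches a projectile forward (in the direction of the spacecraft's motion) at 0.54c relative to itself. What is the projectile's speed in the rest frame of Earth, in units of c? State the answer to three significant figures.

In units of c, u = (u' + v)/(1 + u'v) with u' = 0.54 and v = 0.637.
Numerator: 0.54 + 0.637 = 1.177. Denominator: 1 + (0.54)(0.637) = 1.34398.
u = 1.177/1.34398 = 0.87576, so the speed is 0.876c.

0.876c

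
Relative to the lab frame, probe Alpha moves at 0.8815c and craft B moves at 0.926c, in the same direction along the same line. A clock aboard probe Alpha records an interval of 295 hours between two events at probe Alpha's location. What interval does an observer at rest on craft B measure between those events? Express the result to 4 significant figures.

304.1 hours

Speed of probe Alpha in craft B's frame: u = (v_A − v_B)/(1 − v_A v_B/c²) = (0.8815 − 0.926)/(1 − 0.8815×0.926) = −0.0445/0.183731 = −0.2422; |u| = 0.2422c.
At |u| = 0.2422c, γ = (1 − 0.0586608)^(−1/2) = 1.0307.
The clock on probe Alpha records proper time, so craft B measures Δt = γΔτ = 1.0307 × 295 = 304.1 hours.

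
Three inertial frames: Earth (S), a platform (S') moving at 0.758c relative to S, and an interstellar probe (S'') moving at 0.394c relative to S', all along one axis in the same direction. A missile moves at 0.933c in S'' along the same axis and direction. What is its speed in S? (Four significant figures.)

Compose velocities in two stages. Stage 1 (into S'): u₁ = (0.933+0.394)/(1+0.933×0.394) = 0.97031.
Stage 2 (into S): u = (0.97031+0.758)/(1+0.97031×0.758) = 0.99586, so the speed is 0.9959c.

0.9959c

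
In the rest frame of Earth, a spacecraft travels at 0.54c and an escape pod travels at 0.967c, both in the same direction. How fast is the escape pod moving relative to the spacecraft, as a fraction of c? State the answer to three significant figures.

Transform to the spacecraft's frame: u' = (u − v)/(1 − uv/c²).
u' = (0.967 − 0.54)/(1 − 0.967×0.54) = 0.427/0.47782 = 0.89364.
Speed in the spacecraft's frame: 0.894c (in the same direction).

0.894c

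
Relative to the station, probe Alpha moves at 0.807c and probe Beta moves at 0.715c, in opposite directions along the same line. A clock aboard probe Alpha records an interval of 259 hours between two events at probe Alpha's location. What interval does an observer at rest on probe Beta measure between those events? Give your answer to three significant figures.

989 hours

Transform probe Alpha's velocity into probe Beta's frame: (0.807 + 0.715)/(1 + 0.807·0.715) = 1.522/1.577005, so the relative speed is 0.96512c.
γ for this relative speed: γ = 1/√(1 − 0.931457) = 3.8196.
The clock on probe Alpha records proper time, so probe Beta measures Δt = γΔτ = 3.8196 × 259 = 989 hours.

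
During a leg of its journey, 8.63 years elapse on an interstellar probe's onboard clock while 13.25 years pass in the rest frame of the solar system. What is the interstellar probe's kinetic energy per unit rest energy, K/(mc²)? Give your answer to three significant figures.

γ = Δt/Δτ = 13.25/8.63 = 1.53534.
Since K = (γ−1)mc², K/(mc²) = 1.53534 − 1 = 0.535.

0.535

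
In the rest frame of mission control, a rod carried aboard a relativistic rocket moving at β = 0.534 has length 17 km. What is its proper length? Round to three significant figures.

γ = 1/√(1 − β²) = 1/√(1 − 0.285156) = 1/√0.714844 = 1/0.845484 = 1.1828.
Proper length: L₀ = γ·L = 1.1828 × 17 = 20.1 km.

20.1 km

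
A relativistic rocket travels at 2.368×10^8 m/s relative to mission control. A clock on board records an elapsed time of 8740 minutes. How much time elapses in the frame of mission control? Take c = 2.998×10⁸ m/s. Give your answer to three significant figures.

β = v/c = (2.368×10^8 m/s)/(2.998×10⁸ m/s) = 0.78986.
With β = 0.78986, γ = 1/√(1 − 0.78986²) = 1/√0.3761211804 = 1.6306.
Time dilation: Δt = γ·Δτ = 1.6306 × 8740 = 14300 minutes.

14300 minutes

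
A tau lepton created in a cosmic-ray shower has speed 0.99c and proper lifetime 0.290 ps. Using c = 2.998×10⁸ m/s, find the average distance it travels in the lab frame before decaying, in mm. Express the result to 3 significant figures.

γ = 1/√(1 − β²) = 1/√(1 − 0.9801) = 1/√0.0199 = 1/0.141067 = 7.0888.
Lab-frame lifetime: Δt = γτ = 7.0888 × 0.290 ps = 2.0558 ps.
Distance: d = vΔt = 0.99 × 2.998×10⁸ m/s × 2.0558×10^-12 s = 6.10×10^-4 m = 0.610 mm.

0.610 mm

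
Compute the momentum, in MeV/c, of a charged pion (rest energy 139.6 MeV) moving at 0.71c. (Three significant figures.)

141 MeV/c

β² = 0.5041, so γ = 1/√0.4959 = 1.42.
Momentum: p = γβ·mc = 1.42 × 0.71 × 139.6 MeV/c = 141 MeV/c.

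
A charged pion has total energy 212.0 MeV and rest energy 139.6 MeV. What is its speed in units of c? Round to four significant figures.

γ = E/(mc²) = 212.0/139.6 = 1.5186.
β = √(1 − 1/γ²) = √(1 − 0.433624) = √0.566376 = 0.7526.

0.7526c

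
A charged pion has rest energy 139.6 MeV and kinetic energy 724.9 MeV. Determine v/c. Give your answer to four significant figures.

K = (γ−1)mc², so γ = 1 + 724.9/139.6 = 6.1927.
Then v/c = √(1 − γ⁻²) = √(1 − 0.0260759) = √0.9739241 = 0.9869.

0.9869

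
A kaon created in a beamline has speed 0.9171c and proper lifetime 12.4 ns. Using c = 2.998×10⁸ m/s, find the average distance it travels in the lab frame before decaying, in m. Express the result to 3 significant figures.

8.55 m

With β = 0.9171, γ = 1/√(1 − 0.9171²) = 1/√0.15892759 = 2.5084.
Lab-frame lifetime: Δt = γτ = 2.5084 × 12.4 ns = 31.104 ns.
Distance: d = vΔt = 0.9171 × 2.998×10⁸ m/s × 3.1104×10^-8 s = 8.55 m.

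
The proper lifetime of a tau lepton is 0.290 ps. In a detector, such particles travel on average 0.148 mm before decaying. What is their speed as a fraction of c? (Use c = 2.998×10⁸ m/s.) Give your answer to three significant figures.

d = βγcτ ⇒ βγ = d/(cτ) = 1.480×10^-4 m / (8.6942×10^-5 m) = 1.7023.
β = (βγ)/√(1+(βγ)²) = 1.7023/√3.89783 = 0.862.

0.862c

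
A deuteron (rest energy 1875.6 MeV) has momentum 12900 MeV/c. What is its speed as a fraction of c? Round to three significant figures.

pc/(mc²) = 12900/1875.6 = 6.8778 = βγ = β/√(1−β²).
So β² = x²/(1 + x²) with x = 6.8778: x² = 47.3041, β² = 47.3041/48.3041 = 0.979298, β = 0.990.

0.990c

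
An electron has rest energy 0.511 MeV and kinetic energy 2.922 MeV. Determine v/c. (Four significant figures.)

γ = 1 + K/(mc²) = 1 + 2.922/0.511 = 6.7182.
β = √(1 − 1/γ²) = √(1 − 0.0221561) = √0.9778439 = 0.9889.

0.9889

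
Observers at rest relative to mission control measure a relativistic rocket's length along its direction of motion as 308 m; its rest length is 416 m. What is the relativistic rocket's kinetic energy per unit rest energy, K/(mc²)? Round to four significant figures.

0.3506

γ = L₀/L = 416/308 = 1.35065.
Since K = (γ−1)mc², K/(mc²) = 1.35065 − 1 = 0.3506.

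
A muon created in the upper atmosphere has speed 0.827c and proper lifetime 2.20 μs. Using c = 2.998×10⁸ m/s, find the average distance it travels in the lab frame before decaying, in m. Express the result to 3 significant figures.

970 m

γ = 1/√(1 − β²) = 1/√(1 − 0.683929) = 1/√0.316071 = 1/0.562202 = 1.7787.
Lab-frame lifetime: Δt = γτ = 1.7787 × 2.20 μs = 3.9131 μs.
Distance: d = vΔt = 0.827 × 2.998×10⁸ m/s × 3.9131×10^-6 s = 970 m.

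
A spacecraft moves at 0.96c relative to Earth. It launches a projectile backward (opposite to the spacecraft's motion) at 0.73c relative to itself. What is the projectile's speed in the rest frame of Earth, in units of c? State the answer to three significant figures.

Relativistic velocity addition: u = (u' + v)/(1 + u'v/c²), with u' = −0.73c and v = 0.96c.
Numerator: −0.73 + 0.96 = 0.23. Denominator: 1 + (−0.73)(0.96) = 0.2992.
u = 0.23/0.2992 = 0.76872, so the speed is 0.769c.

0.769c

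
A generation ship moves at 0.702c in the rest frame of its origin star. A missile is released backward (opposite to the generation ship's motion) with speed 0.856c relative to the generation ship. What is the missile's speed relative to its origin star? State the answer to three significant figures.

0.386c

In units of c, u = (u' + v)/(1 + u'v) with u' = −0.856 and v = 0.702.
Numerator: −0.856 + 0.702 = −0.154. Denominator: 1 + (−0.856)(0.702) = 0.399088.
u = −0.154/0.399088 = −0.38588, so the speed is 0.386c.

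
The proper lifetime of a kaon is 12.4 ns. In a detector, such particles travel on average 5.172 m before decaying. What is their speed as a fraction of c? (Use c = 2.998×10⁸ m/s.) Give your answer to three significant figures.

d = βγcτ ⇒ βγ = d/(cτ) = 5.172 m / (3.71752 m) = 1.3913.
β = (βγ)/√(1+(βγ)²) = 1.3913/√2.93572 = 0.812.

0.812c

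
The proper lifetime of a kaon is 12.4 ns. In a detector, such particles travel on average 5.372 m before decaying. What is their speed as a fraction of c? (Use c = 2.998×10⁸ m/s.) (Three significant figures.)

Let x = d/(cτ) = 5.372 m / (2.998×10⁸ m/s × 1.240×10^-8 s) = 1.445. Since d = βγcτ, x = βγ = β/√(1−β²).
Solving: β² = x²/(1+x²) = 2.08803/3.08803 = 0.676169, so β = 0.822.

0.822c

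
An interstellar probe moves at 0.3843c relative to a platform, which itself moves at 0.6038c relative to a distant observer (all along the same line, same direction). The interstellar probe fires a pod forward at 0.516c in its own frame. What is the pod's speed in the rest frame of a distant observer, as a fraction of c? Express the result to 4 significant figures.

0.9322c

Compose velocities in two stages. Stage 1 (into S'): u₁ = (0.516+0.3843)/(1+0.516×0.3843) = 0.75132.
Stage 2 (into S): u = (0.75132+0.6038)/(1+0.75132×0.6038) = 0.93222, so the speed is 0.9322c.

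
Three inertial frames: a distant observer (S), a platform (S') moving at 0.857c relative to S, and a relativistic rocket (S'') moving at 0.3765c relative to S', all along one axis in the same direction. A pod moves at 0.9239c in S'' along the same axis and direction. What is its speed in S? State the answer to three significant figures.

0.997c

Apply u = (u'+v)/(1+u'v) twice. Pod in the platform frame: (0.9239+0.3765)/(1+0.9239·0.3765) = 1.3004/1.34784835 = 0.9648c.
That velocity, transformed to the rest frame of a distant observer: (0.9648+0.857)/(1+0.9648·0.857) = 1.8218/1.8268336 = 0.99724c.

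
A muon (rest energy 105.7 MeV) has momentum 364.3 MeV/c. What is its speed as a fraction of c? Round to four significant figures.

pc/(mc²) = 364.3/105.7 = 3.4465 = βγ = β/√(1−β²).
So β² = x²/(1 + x²) with x = 3.4465: x² = 11.8784, β² = 11.8784/12.8784 = 0.922351, β = 0.9604.

0.9604c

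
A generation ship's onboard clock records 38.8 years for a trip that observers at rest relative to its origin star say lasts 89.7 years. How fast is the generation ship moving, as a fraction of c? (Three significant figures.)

γ = Δt/Δτ = 89.7/38.8 = 2.3119.
β = √(1 − 1/γ²) = √(1 − 0.187095) = √0.812905 = 0.902.

0.902c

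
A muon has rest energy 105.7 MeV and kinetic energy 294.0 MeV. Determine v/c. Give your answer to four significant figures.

0.9644

K = (γ−1)mc², so γ = 1 + 294.0/105.7 = 3.7815.
Then v/c = √(1 − γ⁻²) = √(1 − 0.0699313) = √0.9300687 = 0.9644.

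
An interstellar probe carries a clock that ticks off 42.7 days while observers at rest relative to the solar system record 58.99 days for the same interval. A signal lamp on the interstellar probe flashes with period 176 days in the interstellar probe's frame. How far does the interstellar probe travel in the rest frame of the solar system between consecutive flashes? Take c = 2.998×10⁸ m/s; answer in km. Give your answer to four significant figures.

4.345×10^12 km

From Δt = γΔτ: γ = 58.99/42.7 = 1.3815.
β = √(1 − 1/γ²) = 0.68996. Lab-frame period = γτ = 1.3815×176 days = 243.14 days. Distance = βc × γτ = 0.68996 × 2.998×10⁸ m/s × 21007296 s = 4.3454×10^15 m = 4.345×10^12 km.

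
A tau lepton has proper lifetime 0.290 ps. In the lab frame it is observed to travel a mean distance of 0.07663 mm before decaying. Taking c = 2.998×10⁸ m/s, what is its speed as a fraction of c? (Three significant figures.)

d = βγcτ ⇒ βγ = d/(cτ) = 7.663×10^-5 m / (8.6942×10^-5 m) = 0.88139.
β = (βγ)/√(1+(βγ)²) = 0.88139/√1.776848 = 0.661.

0.661c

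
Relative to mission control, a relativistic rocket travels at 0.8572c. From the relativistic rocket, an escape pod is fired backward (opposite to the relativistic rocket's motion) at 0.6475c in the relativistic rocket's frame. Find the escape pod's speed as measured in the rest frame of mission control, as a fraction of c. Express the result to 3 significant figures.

In units of c, u = (u' + v)/(1 + u'v) with u' = −0.6475 and v = 0.8572.
Numerator: −0.6475 + 0.8572 = 0.2097. Denominator: 1 + (−0.6475)(0.8572) = 0.444963.
u = 0.2097/0.444963 = 0.47128, so the speed is 0.471c.

0.471c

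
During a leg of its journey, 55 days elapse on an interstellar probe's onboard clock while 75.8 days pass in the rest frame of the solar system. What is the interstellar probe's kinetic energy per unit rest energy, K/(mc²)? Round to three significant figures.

0.378

γ = Δt/Δτ = 75.8/55 = 1.37818.
K/(mc²) = γ − 1 = 1.37818 − 1 = 0.378.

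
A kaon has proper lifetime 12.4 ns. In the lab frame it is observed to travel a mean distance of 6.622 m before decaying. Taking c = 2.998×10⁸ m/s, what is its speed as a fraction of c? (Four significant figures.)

Let x = d/(cτ) = 6.622 m / (2.998×10⁸ m/s × 1.240×10^-8 s) = 1.7813. Since d = βγcτ, x = βγ = β/√(1−β²).
Solving: β² = x²/(1+x²) = 3.17303/4.17303 = 0.760366, so β = 0.8720.

0.8720c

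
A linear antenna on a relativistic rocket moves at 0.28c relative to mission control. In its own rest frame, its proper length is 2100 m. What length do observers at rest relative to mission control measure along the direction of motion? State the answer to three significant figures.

Lorentz factor: γ = (1 − 0.0784)^(−1/2) = 1.0417.
Along the direction of motion the measured length is L₀/γ = 2100/1.0417 = 2020 m.

2020 m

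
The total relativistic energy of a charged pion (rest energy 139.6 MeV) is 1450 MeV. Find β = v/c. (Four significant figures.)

Total energy E = γmc² gives γ = 1450/139.6 = 10.387.
Hence β = √(1 − 1/γ²) = √(1 − 0.00926872) = √0.99073128 = 0.9954.

0.9954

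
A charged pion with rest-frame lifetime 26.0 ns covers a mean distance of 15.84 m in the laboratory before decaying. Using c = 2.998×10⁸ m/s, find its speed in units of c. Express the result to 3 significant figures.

Let x = d/(cτ) = 15.84 m / (2.998×10⁸ m/s × 2.600×10^-8 s) = 2.0321. Since d = βγcτ, x = βγ = β/√(1−β²).
Solving: β² = x²/(1+x²) = 4.12943/5.12943 = 0.805047, so β = 0.897.

0.897c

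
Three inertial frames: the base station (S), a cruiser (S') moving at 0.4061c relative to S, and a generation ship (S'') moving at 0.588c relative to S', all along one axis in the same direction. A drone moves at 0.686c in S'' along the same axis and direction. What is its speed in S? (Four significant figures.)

Compose velocities in two stages. Stage 1 (into S'): u₁ = (0.686+0.588)/(1+0.686×0.588) = 0.90782.
Stage 2 (into S): u = (0.90782+0.4061)/(1+0.90782×0.4061) = 0.96, so the speed is 0.9600c.

0.9600c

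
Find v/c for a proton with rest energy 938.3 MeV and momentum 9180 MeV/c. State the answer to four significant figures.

0.9948

βγ = pc/(mc²) = 9180/938.3 = 9.7837.
Since γ² = 1 + (βγ)² = 96.7208, γ = √96.7208 = 9.83467, and β = (βγ)/γ = 9.7837/9.83467 = 0.9948.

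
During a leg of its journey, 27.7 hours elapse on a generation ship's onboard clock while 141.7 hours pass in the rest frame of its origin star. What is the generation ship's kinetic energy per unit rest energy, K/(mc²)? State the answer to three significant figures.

The time-dilation ratio gives γ = 141.7/27.7 = 5.11552.
Since K = (γ−1)mc², K/(mc²) = 5.11552 − 1 = 4.12.

4.12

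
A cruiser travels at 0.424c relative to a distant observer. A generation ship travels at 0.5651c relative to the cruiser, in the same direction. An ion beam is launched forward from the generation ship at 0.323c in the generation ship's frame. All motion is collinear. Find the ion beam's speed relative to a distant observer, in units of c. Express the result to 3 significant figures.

Apply u = (u'+v)/(1+u'v) twice. Ion beam in the cruiser frame: (0.323+0.5651)/(1+0.323·0.5651) = 0.8881/1.1825273 = 0.75102c.
That velocity, transformed to the rest frame of a distant observer: (0.75102+0.424)/(1+0.75102·0.424) = 1.17502/1.31843248 = 0.89123c.

0.891c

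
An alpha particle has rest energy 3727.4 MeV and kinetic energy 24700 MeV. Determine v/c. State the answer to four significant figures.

γ = 1 + K/(mc²) = 1 + 24700/3727.4 = 7.6266.
β = √(1 − 1/γ²) = √(1 − 0.0171925) = √0.9828075 = 0.9914.

0.9914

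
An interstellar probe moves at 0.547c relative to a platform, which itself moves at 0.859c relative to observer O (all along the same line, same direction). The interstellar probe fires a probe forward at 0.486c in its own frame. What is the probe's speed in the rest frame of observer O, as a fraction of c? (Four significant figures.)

0.9848c

Apply u = (u'+v)/(1+u'v) twice. Probe in the platform frame: (0.486+0.547)/(1+0.486·0.547) = 1.033/1.265842 = 0.81606c.
That velocity, transformed to the rest frame of observer O: (0.81606+0.859)/(1+0.81606·0.859) = 1.67506/1.70099554 = 0.98475c.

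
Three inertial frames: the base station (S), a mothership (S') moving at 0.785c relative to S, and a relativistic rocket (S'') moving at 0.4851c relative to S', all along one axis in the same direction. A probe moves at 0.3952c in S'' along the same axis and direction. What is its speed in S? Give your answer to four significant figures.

Compose velocities in two stages. Stage 1 (into S'): u₁ = (0.3952+0.4851)/(1+0.3952×0.4851) = 0.73869.
Stage 2 (into S): u = (0.73869+0.785)/(1+0.73869×0.785) = 0.96444, so the speed is 0.9644c.

0.9644c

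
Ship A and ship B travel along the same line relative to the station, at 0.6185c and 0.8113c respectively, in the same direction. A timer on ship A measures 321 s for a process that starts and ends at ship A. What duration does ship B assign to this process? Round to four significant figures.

Transform ship A's velocity into ship B's frame: (0.6185 − 0.8113)/(1 − 0.6185·0.8113) = −0.1928/0.49821095, so the relative speed is 0.38698c.
γ for this relative speed: γ = 1/√(1 − 0.149754) = 1.0845.
The clock on ship A records proper time, so ship B measures Δt = γΔτ = 1.0845 × 321 = 348.1 s.

348.1 s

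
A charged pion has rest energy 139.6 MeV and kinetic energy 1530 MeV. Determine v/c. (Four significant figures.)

0.9965

γ = 1 + K/(mc²) = 1 + 1530/139.6 = 11.96.
β = √(1 − 1/γ²) = √(1 − 0.00699097) = √0.99300903 = 0.9965.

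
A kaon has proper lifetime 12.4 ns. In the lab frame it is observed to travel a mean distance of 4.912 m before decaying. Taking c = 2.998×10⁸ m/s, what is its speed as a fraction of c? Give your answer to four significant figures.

Let x = d/(cτ) = 4.912 m / (2.998×10⁸ m/s × 1.240×10^-8 s) = 1.3213. Since d = βγcτ, x = βγ = β/√(1−β²).
Solving: β² = x²/(1+x²) = 1.74583/2.74583 = 0.635811, so β = 0.7974.

0.7974c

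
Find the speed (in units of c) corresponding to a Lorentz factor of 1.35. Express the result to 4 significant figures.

β = √(1 − 1/γ²) = √(1 − 1/1.8225) = √0.451303 = 0.6718.

0.6718c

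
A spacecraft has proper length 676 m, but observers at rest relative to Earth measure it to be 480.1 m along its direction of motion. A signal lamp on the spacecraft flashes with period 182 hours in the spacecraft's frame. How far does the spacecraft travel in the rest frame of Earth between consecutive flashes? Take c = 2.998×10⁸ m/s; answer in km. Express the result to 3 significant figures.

1.95×10^11 km

Length contraction gives γ = L₀/L = 676/480.1 = 1.40804.
β = √(1 − 1/γ²) = 0.70399. Lab-frame period = γτ = 1.40804×182 hours = 256.26 hours. Distance = βc × γτ = 0.70399 × 2.998×10⁸ m/s × 922536 s = 1.9471×10^14 m = 1.95×10^11 km.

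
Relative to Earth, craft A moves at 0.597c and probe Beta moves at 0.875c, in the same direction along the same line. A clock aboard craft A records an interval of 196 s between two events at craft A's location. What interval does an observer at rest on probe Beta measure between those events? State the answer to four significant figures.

241.0 s

Speed of craft A in probe Beta's frame: u = (v_A − v_B)/(1 − v_A v_B/c²) = (0.597 − 0.875)/(1 − 0.597×0.875) = −0.278/0.477625 = −0.58205; |u| = 0.58205c.
γ for this relative speed: γ = 1/√(1 − 0.338782) = 1.2298.
Craft A's interval is proper; time dilation gives Δt_B = γΔτ = 1.2298 × 196 s = 241.0 s.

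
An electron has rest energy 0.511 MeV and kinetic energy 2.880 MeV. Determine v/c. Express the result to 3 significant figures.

K = (γ−1)mc², so γ = 1 + 2.880/0.511 = 6.636.
Then v/c = √(1 − γ⁻²) = √(1 − 0.0227084) = √0.9772916 = 0.989.

0.989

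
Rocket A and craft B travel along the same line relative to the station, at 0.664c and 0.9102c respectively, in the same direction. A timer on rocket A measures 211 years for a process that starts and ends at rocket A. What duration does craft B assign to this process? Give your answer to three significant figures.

Speed of rocket A in craft B's frame: u = (v_A − v_B)/(1 − v_A v_B/c²) = (0.664 − 0.9102)/(1 − 0.664×0.9102) = −0.2462/0.3956272 = −0.6223; |u| = 0.6223c.
At |u| = 0.6223c, γ = (1 − 0.387257)^(−1/2) = 1.2775.
Rocket A's interval is proper; time dilation gives Δt_B = γΔτ = 1.2775 × 211 years = 270 years.

270 years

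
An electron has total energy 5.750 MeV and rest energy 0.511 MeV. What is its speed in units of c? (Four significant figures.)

Total energy E = γmc² gives γ = 5.750/0.511 = 11.252.
Hence β = √(1 − 1/γ²) = √(1 − 0.00789843) = √0.99210157 = 0.9960.

0.9960c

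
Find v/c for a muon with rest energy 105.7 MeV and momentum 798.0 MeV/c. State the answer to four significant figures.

0.9913

βγ = pc/(mc²) = 798.0/105.7 = 7.5497.
Since γ² = 1 + (βγ)² = 57.998, γ = √57.998 = 7.61564, and β = (βγ)/γ = 7.5497/7.61564 = 0.9913.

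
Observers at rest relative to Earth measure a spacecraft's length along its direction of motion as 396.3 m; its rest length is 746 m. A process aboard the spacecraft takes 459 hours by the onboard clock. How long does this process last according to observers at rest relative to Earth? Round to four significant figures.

From L = L₀/γ: γ = 746/396.3 = 1.88241.
Δt = γΔτ = 1.88241 × 459 = 864.0 hours.

864.0 hours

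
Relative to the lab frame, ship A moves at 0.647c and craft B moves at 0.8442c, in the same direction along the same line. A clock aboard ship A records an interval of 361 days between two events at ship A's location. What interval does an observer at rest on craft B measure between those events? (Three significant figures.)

401 days

Transform ship A's velocity into craft B's frame: (0.647 − 0.8442)/(1 − 0.647·0.8442) = −0.1972/0.4538026, so the relative speed is 0.43455c.
At |u| = 0.43455c, γ = (1 − 0.188834)^(−1/2) = 1.1103.
Ship A's interval is proper; time dilation gives Δt_B = γΔτ = 1.1103 × 361 days = 401 days.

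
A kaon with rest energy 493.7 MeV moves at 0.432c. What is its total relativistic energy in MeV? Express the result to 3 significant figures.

547 MeV

β² = 0.186624, so γ = 1/√0.813376 = 1.1088.
Total energy: E = γmc² = 1.1088 × 493.7 MeV = 547 MeV.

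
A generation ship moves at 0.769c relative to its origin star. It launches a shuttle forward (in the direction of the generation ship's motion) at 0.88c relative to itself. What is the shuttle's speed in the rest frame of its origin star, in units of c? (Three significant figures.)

In units of c, u = (u' + v)/(1 + u'v) with u' = 0.88 and v = 0.769.
Numerator: 0.88 + 0.769 = 1.649. Denominator: 1 + (0.88)(0.769) = 1.67672.
u = 1.649/1.67672 = 0.98347, so the speed is 0.983c.

0.983c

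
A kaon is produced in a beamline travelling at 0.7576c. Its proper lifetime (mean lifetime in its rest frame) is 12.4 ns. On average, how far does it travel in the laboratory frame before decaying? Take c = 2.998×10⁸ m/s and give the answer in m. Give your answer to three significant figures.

4.31 m

γ = 1/√(1 − β²) = 1/√(1 − 0.57395776) = 1/√0.42604224 = 1/0.652719 = 1.5321.
Lab-frame lifetime: Δt = γτ = 1.5321 × 12.4 ns = 18.998 ns.
Distance: d = vΔt = 0.7576 × 2.998×10⁸ m/s × 1.8998×10^-8 s = 4.31 m.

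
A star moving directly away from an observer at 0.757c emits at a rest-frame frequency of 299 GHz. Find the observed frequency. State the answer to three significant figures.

Relativistic Doppler (source moving away): f_obs = f_src · √((1−β)/(1+β)).
With β = 0.757: factor = √(0.243/1.757) = 0.37189.
f_obs = 299 × 0.37189 = 111 GHz.

111 GHz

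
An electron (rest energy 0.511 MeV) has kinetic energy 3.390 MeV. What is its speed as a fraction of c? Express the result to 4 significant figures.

γ = 1 + K/(mc²) = 1 + 3.390/0.511 = 7.6341.
β = √(1 − 1/γ²) = √(1 − 0.0171587) = √0.9828413 = 0.9914.

0.9914c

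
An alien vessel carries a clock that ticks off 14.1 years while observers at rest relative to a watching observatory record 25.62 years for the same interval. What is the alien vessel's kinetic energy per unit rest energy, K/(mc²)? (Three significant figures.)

γ = Δt/Δτ = 25.62/14.1 = 1.81702.
K/(mc²) = γ − 1 = 1.81702 − 1 = 0.817.

0.817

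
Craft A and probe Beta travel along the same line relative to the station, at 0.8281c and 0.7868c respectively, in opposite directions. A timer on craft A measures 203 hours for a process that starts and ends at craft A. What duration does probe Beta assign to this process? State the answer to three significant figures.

969 hours

Transform craft A's velocity into probe Beta's frame: (0.8281 + 0.7868)/(1 + 0.8281·0.7868) = 1.6149/1.65154908, so the relative speed is 0.97781c.
γ for this relative speed: γ = 1/√(1 − 0.956112) = 4.7734.
Craft A's interval is proper; time dilation gives Δt_B = γΔτ = 4.7734 × 203 hours = 969 hours.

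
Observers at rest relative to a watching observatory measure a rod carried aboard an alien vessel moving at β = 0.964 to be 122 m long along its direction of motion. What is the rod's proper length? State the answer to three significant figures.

459 m

Lorentz factor: γ = (1 − 0.929296)^(−1/2) = 3.7608.
Proper length: L₀ = γ·L = 3.7608 × 122 = 459 m.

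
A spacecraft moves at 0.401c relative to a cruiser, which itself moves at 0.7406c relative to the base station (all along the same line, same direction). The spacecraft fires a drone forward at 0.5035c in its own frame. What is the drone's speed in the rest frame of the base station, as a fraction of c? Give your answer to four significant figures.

Apply u = (u'+v)/(1+u'v) twice. Drone in the cruiser frame: (0.5035+0.401)/(1+0.5035·0.401) = 0.9045/1.2019035 = 0.75256c.
That velocity, transformed to the rest frame of the base station: (0.75256+0.7406)/(1+0.75256·0.7406) = 1.49316/1.557345936 = 0.95879c.

0.9588c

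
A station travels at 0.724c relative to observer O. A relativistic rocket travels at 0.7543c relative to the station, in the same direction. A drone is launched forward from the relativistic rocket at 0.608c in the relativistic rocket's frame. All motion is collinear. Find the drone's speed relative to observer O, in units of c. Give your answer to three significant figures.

Compose velocities in two stages. Stage 1 (into S'): u₁ = (0.608+0.7543)/(1+0.608×0.7543) = 0.93397.
Stage 2 (into S): u = (0.93397+0.724)/(1+0.93397×0.724) = 0.98913, so the speed is 0.989c.

0.989c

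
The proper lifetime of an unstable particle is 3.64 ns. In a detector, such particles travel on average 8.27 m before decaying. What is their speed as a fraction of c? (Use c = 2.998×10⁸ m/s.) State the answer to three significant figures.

0.991c

Let x = d/(cτ) = 8.270 m / (2.998×10⁸ m/s × 3.640×10^-9 s) = 7.5783. Since d = βγcτ, x = βγ = β/√(1−β²).
Solving: β² = x²/(1+x²) = 57.4306/58.4306 = 0.982886, so β = 0.991.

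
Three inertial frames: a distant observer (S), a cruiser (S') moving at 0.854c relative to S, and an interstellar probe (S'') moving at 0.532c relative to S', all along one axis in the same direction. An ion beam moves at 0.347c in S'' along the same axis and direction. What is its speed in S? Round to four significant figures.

Apply u = (u'+v)/(1+u'v) twice. Ion beam in the cruiser frame: (0.347+0.532)/(1+0.347·0.532) = 0.879/1.184604 = 0.74202c.
That velocity, transformed to the rest frame of a distant observer: (0.74202+0.854)/(1+0.74202·0.854) = 1.59602/1.63368508 = 0.97694c.

0.9769c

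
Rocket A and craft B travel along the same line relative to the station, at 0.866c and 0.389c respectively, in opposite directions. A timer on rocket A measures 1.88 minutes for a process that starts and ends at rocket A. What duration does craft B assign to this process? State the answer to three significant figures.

Speed of rocket A in craft B's frame: u = (v_A + v_B)/(1 + v_A v_B/c²) = (0.866 + 0.389)/(1 + 0.866×0.389) = 1.255/1.336874 = 0.93876; |u| = 0.93876c.
γ for this relative speed: γ = 1/√(1 − 0.88127) = 2.9021.
The clock on rocket A records proper time, so craft B measures Δt = γΔτ = 2.9021 × 1.88 = 5.46 minutes.

5.46 minutes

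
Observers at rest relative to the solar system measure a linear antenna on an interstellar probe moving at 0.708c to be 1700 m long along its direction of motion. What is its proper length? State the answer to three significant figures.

Lorentz factor: γ = (1 − 0.501264)^(−1/2) = 1.416.
Proper length: L₀ = γ·L = 1.416 × 1700 = 2410 m.

2410 m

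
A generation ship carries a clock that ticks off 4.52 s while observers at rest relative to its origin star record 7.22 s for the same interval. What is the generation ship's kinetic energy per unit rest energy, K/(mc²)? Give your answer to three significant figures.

γ = Δt/Δτ = 7.22/4.52 = 1.59735.
K/(mc²) = γ − 1 = 1.59735 − 1 = 0.597.

0.597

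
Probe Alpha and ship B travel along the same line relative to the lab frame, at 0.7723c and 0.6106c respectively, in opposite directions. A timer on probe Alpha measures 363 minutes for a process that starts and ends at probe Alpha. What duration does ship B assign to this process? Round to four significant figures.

1062 minutes

Transform probe Alpha's velocity into ship B's frame: (0.7723 + 0.6106)/(1 + 0.7723·0.6106) = 1.3829/1.47156638, so the relative speed is 0.93975c.
At |u| = 0.93975c, γ = (1 − 0.88313)^(−1/2) = 2.9252.
The clock on probe Alpha records proper time, so ship B measures Δt = γΔτ = 2.9252 × 363 = 1062 minutes.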